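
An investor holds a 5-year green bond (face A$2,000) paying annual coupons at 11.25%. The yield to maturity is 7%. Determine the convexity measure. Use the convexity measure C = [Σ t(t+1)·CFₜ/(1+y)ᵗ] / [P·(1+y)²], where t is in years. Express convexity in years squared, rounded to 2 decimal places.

With y = 0.07:
  t   CF        PV=CF/(1+0.07)^t    t·PV        t(t+1)·PV
  1       225.00       210.2804       210.2804         420.5607
  2       225.00       196.5237       393.0474       1,179.1423
  3       225.00       183.6670       551.0011       2,204.0043
  4       225.00       171.6514       686.6057       3,433.0285
  5     2,225.00     1,586.3942     7,931.9712      47,591.8275
  Σ                  2,348.5168     9,772.9058      54,828.5632
P = 2,348.5168.
Convexity = Σ t(t+1)·PV / [P·(1+y)²] = 54,828.5632 / (2,348.5168 × 1.144900) = 20.39133.

20.39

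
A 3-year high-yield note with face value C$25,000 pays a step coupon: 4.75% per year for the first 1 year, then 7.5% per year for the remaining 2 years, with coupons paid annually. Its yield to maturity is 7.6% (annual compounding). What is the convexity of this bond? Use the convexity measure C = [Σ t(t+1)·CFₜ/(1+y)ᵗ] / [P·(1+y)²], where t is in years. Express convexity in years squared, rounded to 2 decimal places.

With y = 0.076:
  t   CF        PV=CF/(1+0.076)^t    t·PV        t(t+1)·PV
  1     1,187.50     1,103.6245     1,103.6245       2,207.2491
  2     1,875.00     1,619.4843     3,238.9685       9,716.9055
  3    26,875.00    21,573.0554    64,719.1662     258,876.6649
  Σ                 24,296.1642    69,061.7593     270,800.8195
P = 24,296.1642.
Convexity = Σ t(t+1)·PV / [P·(1+y)²] = 270,800.8195 / (24,296.1642 × 1.157776) = 9.62693.

9.63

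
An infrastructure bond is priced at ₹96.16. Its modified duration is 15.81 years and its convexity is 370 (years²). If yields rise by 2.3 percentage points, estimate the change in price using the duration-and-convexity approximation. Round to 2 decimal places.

Duration effect: -D_mod·Δy = -15.81 × (+0.023) = -0.363630
Convexity effect: ½·C·(Δy)² = 0.5 × 370 × (0.023)² = +0.0978650
ΔP/P ≈ -0.363630 + 0.0978650 = -0.265765
ΔP ≈ 96.16 × (-0.265765) = -25.5559624.

-₹25.56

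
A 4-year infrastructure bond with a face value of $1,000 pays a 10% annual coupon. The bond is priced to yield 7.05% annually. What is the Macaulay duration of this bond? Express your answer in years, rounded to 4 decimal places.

3.5124 years

Periodic yield y = 0.0705. Discount each cash flow and weight by its year:
  t   CF        PV=CF/(1+0.0705)^t    t·PV
  1       100.00        93.4143        93.4143
  2       100.00        87.2623       174.5246
  3       100.00        81.5155       244.5464
  4     1,100.00       837.6180     3,350.4720
  Σ                  1,099.8100     3,862.9573
Price P = Σ PV = 1,099.8100.
Macaulay duration = Σ(t·PV) / P = 3,862.9573 / 1,099.8100 = 3.51239 years.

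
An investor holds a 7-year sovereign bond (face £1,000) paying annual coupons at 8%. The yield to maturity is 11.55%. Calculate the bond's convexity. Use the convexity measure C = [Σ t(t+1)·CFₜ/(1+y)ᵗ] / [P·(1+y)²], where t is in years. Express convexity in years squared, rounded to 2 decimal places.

With y = 0.1155:
  t   CF        PV=CF/(1+0.1155)^t    t·PV        t(t+1)·PV
  1        80.00        71.7167        71.7167         143.4334
  2        80.00        64.2911       128.5822         385.7466
  3        80.00        57.6343       172.9030         691.6120
  4        80.00        51.6668       206.6673       1,033.3363
  5        80.00        46.3172       231.5859       1,389.5154
  6        80.00        41.5215       249.1287       1,743.9010
  7     1,080.00       502.5008     3,517.5054      28,140.0432
  Σ                    835.6484     4,578.0892      33,527.5879
P = 835.6484.
Convexity = Σ t(t+1)·PV / [P·(1+y)²] = 33,527.5879 / (835.6484 × 1.244340) = 32.24331.

32.24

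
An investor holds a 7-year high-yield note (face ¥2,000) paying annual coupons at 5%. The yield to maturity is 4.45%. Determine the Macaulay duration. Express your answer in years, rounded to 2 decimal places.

Periodic yield y = 0.0445. Discount each cash flow and weight by its year:
  t   CF        PV=CF/(1+0.0445)^t    t·PV
  1       100.00        95.7396        95.7396
  2       100.00        91.6607       183.3214
  3       100.00        87.7556       263.2667
  4       100.00        84.0168       336.0673
  5       100.00        80.4374       402.1868
  6       100.00        77.0104       462.0624
  7     2,100.00     1,548.3181    10,838.2265
  Σ                  2,064.9385    12,580.8706
Price P = Σ PV = 2,064.9385.
Macaulay duration = Σ(t·PV) / P = 12,580.8706 / 2,064.9385 = 6.09261 years.

6.09 years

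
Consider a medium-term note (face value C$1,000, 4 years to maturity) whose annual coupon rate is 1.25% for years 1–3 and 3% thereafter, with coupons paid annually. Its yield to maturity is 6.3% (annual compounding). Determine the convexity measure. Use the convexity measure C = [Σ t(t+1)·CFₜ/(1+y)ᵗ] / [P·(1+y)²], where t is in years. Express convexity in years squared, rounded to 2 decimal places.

With y = 0.063:
  t   CF        PV=CF/(1+0.063)^t    t·PV        t(t+1)·PV
  1        12.50        11.7592        11.7592          23.5183
  2        12.50        11.0623        22.1245          66.3735
  3        12.50        10.4066        31.2199         124.8796
  4     1,030.00       806.6853     3,226.7414      16,133.7069
  Σ                    839.9134     3,291.8449      16,348.4783
P = 839.9134.
Convexity = Σ t(t+1)·PV / [P·(1+y)²] = 16,348.4783 / (839.9134 × 1.129969) = 17.22568.

17.23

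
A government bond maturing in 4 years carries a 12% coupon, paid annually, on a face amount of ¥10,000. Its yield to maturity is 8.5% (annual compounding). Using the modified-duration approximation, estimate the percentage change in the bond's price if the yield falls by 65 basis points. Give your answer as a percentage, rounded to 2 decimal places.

+2.06%

Periodic yield y = 0.085. Modified duration first:
  t   CF        PV=CF/(1+0.085)^t    t·PV
  1     1,200.00     1,105.9908     1,105.9908
  2     1,200.00     1,019.3463     2,038.6927
  3     1,200.00       939.4897     2,818.4692
  4    11,200.00     8,081.6320    32,326.5279
  Σ                 11,146.4588    38,289.6806
P = 11,146.4588; D_Mac = 3.43514 yrs; D_mod = 3.43514/(1+0.085) = 3.16603 yrs.
ΔP/P ≈ -D_mod · Δy = -3.16603 × (-0.0065) = +0.020579 = +2.0579%.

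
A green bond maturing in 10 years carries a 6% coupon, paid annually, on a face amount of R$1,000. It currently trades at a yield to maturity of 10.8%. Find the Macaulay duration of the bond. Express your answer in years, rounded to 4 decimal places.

7.3427 years

Periodic yield y = 0.108. Discount each cash flow and weight by its year:
  t   CF        PV=CF/(1+0.108)^t    t·PV
  1        60.00        54.1516        54.1516
  2        60.00        48.8733        97.7466
  3        60.00        44.1095       132.3284
  4        60.00        39.8100       159.2400
  5        60.00        35.9296       179.6480
  6        60.00        32.4274       194.5647
  7        60.00        29.2666       204.8665
  8        60.00        26.4139       211.3115
  9        60.00        23.8393       214.5537
  10    1,060.00       380.1091     3,801.0910
  Σ                    714.9304     5,249.5020
Price P = Σ PV = 714.9304.
Macaulay duration = Σ(t·PV) / P = 5,249.5020 / 714.9304 = 7.34268 years.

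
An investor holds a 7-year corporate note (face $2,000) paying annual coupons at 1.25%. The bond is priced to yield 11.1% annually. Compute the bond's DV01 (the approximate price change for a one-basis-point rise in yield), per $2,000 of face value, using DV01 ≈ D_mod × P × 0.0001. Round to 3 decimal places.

Periodic yield y = 0.111.
  t   CF        PV=CF/(1+0.111)^t    t·PV
  1        25.00        22.5023        22.5023
  2        25.00        20.2541        40.5081
  3        25.00        18.2305        54.6914
  4        25.00        16.4091        65.6363
  5        25.00        14.7696        73.8482
  6        25.00        13.2940        79.7640
  7     2,025.00       969.2295     6,784.6064
  Σ                  1,074.6889     7,121.5565
P = 1,074.6889; D_Mac = 6.62662 yrs; D_mod = 5.96456 yrs.
DV01 ≈ 5.96456 × 1,074.6889 × 0.0001 = 0.641004.

$0.641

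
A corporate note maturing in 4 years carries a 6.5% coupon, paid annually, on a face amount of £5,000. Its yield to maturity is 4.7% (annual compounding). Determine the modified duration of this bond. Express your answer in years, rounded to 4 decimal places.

Periodic yield y = 0.047. First find Macaulay duration:
  t   CF        PV=CF/(1+0.047)^t    t·PV
  1       325.00       310.4107       310.4107
  2       325.00       296.4763       592.9526
  3       325.00       283.1674       849.5023
  4     5,325.00     4,431.3177    17,725.2707
  Σ                  5,321.3721    19,478.1364
P = 5,321.3721; Macaulay duration = 19,478.1364 / 5,321.3721 = 3.66036 years.
Modified duration = D_Mac / (1 + y) = 3.66036 / 1.047 = 3.49605 years.

3.4960 years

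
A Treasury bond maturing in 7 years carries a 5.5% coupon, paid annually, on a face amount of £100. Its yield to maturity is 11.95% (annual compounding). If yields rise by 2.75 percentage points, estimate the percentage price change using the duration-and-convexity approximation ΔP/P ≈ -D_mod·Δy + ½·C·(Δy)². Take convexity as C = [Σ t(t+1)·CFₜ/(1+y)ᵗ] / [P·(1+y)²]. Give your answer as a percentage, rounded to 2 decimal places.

With y = 0.1195:
  t   CF        PV=CF/(1+0.1195)^t    t·PV        t(t+1)·PV
  1         5.50         4.9129         4.9129           9.8258
  2         5.50         4.3885         8.7770          26.3309
  3         5.50         3.9200        11.7601          47.0405
  4         5.50         3.5016        14.0064          70.0320
  5         5.50         3.1278        15.6391          93.8347
  6         5.50         2.7939        16.7637         117.3458
  7       105.50        47.8722       335.1057       2,680.8456
  Σ                     70.5170       406.9649       3,045.2552
P = 70.5170; D_Mac = 5.77116 yrs; D_mod = 5.15512 yrs; C = 34.45731.
Duration effect: -5.15512 × (+0.0275) = -0.141766
Convexity effect: 0.5 × 34.45731 × (0.0275)² = +0.0130292
ΔP/P ≈ -0.141766 + 0.0130292 = -0.128737 = -12.8737%.

-12.87%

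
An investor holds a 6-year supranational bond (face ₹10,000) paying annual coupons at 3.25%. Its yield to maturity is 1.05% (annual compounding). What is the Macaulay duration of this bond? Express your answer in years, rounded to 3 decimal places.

5.578 years

Periodic yield y = 0.0105. Discount each cash flow and weight by its year:
  t   CF        PV=CF/(1+0.0105)^t    t·PV
  1       325.00       321.6230       321.6230
  2       325.00       318.2810       636.5620
  3       325.00       314.9738       944.9214
  4       325.00       311.7009     1,246.8037
  5       325.00       308.4621     1,542.3104
  6    10,325.00     9,697.7761    58,186.6566
  Σ                 11,272.8169    62,878.8770
Price P = Σ PV = 11,272.8169.
Macaulay duration = Σ(t·PV) / P = 62,878.8770 / 11,272.8169 = 5.57792 years.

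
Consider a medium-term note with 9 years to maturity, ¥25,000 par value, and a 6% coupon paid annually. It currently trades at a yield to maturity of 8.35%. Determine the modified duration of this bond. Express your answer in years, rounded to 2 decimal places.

Periodic yield y = 0.0835. First find Macaulay duration:
  t   CF        PV=CF/(1+0.0835)^t    t·PV
  1     1,500.00     1,384.4024     1,384.4024
  2     1,500.00     1,277.7133     2,555.4267
  3     1,500.00     1,179.2463     3,537.7388
  4     1,500.00     1,088.3676     4,353.4703
  5     1,500.00     1,004.4925     5,022.4623
  6     1,500.00       927.0812     5,562.4871
  7     1,500.00       855.6356     5,989.4493
  8     1,500.00       789.6960     6,317.5679
  9    26,500.00    12,876.1383   115,885.2448
  Σ                 21,382.7731   150,608.2496
P = 21,382.7731; Macaulay duration = 150,608.2496 / 21,382.7731 = 7.04344 years.
Modified duration = D_Mac / (1 + y) = 7.04344 / 1.0835 = 6.50064 years.

6.50 years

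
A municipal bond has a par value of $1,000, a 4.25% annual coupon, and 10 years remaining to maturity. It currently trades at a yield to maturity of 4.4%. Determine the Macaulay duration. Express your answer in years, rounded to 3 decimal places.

8.340 years

Periodic yield y = 0.044. Discount each cash flow and weight by its year:
  t   CF        PV=CF/(1+0.044)^t    t·PV
  1        42.50        40.7088        40.7088
  2        42.50        38.9931        77.9862
  3        42.50        37.3497       112.0492
  4        42.50        35.7756       143.1024
  5        42.50        34.2678       171.3391
  6        42.50        32.8236       196.9415
  7        42.50        31.4402       220.0815
  8        42.50        30.1151       240.9212
  9        42.50        28.8459       259.6133
  10    1,042.50       677.7524     6,777.5242
  Σ                    988.0723     8,240.2673
Price P = Σ PV = 988.0723.
Macaulay duration = Σ(t·PV) / P = 8,240.2673 / 988.0723 = 8.33974 years.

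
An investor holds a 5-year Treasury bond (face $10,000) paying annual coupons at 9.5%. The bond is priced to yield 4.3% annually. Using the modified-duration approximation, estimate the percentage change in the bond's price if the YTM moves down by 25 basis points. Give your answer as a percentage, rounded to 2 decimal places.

+1.03%

Periodic yield y = 0.043. Modified duration first:
  t   CF        PV=CF/(1+0.043)^t    t·PV
  1       950.00       910.8341       910.8341
  2       950.00       873.2830     1,746.5659
  3       950.00       837.2799     2,511.8398
  4       950.00       802.7612     3,211.0448
  5    10,950.00     8,871.4085    44,357.0424
  Σ                 12,295.5667    52,737.3271
P = 12,295.5667; D_Mac = 4.28913 yrs; D_mod = 4.28913/(1+0.043) = 4.11230 yrs.
ΔP/P ≈ -D_mod · Δy = -4.11230 × (-0.0025) = +0.010281 = +1.0281%.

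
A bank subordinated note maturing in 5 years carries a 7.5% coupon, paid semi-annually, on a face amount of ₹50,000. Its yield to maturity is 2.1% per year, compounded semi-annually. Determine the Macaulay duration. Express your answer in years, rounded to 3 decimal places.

4.353 years

Periodic yield y = 0.0105. Discount each cash flow and weight by its period:
  t   CF        PV=CF/(1+0.0105)^t    t·PV
  1     1,875.00     1,855.5171     1,855.5171
  2     1,875.00     1,836.2366     3,672.4732
  3     1,875.00     1,817.1564     5,451.4693
  4     1,875.00     1,798.2746     7,193.0982
  5     1,875.00     1,779.5889     8,897.9444
  6     1,875.00     1,761.0974    10,566.5841
  7     1,875.00     1,742.7980    12,199.5858
  8     1,875.00     1,724.6887    13,797.5100
  9     1,875.00     1,706.7677    15,360.9092
  10   51,875.00    46,729.9086   467,299.0856
  Σ                 62,752.0339   546,294.1769
Price P = Σ PV = 62,752.0339.
Macaulay duration = Σ(t·PV) / P = 546,294.1769 / 62,752.0339 = 8.70560 half-year periods.
In years: 8.70560 / 2 = 4.35280 years.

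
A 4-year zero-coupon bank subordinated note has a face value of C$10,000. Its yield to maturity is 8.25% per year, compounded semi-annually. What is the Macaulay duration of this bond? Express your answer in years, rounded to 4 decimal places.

A zero-coupon bond has a single cash flow at maturity, so its Macaulay duration equals its maturity: 4 years.
(Equivalently: 8 semi-annual periods ÷ 2 = 4 years.)

4.0000 years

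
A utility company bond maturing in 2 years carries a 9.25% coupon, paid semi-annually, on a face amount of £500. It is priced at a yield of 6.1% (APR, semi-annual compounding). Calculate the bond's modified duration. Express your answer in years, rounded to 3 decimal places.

1.820 years

Periodic yield y = 0.0305. First find Macaulay duration:
  t   CF        PV=CF/(1+0.0305)^t    t·PV
  1       23.125        22.4406        22.4406
  2       23.125        21.7764        43.5528
  3       23.125        21.1319        63.3956
  4      523.125       463.8884     1,855.5535
  Σ                    529.2372     1,984.9424
P = 529.2372; Macaulay duration = 1,984.9424 / 529.2372 = 3.75057 half-year periods = 1.87529 years.
Modified duration = D_Mac / (1 + y) = 1.87529 / 1.0305 = 1.81978 years.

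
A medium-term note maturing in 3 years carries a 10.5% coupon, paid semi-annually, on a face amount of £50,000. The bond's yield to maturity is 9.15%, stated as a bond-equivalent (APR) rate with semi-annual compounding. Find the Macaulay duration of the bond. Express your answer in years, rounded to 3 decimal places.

2.657 years

Periodic yield y = 0.04575. Discount each cash flow and weight by its period:
  t   CF        PV=CF/(1+0.04575)^t    t·PV
  1     2,625.00     2,510.1602     2,510.1602
  2     2,625.00     2,400.3444     4,800.6888
  3     2,625.00     2,295.3329     6,885.9988
  4     2,625.00     2,194.9155     8,779.6622
  5     2,625.00     2,098.8913    10,494.4564
  6    52,625.00    40,236.9330   241,421.5977
  Σ                 51,736.5773   274,892.5641
Price P = Σ PV = 51,736.5773.
Macaulay duration = Σ(t·PV) / P = 274,892.5641 / 51,736.5773 = 5.31331 half-year periods.
In years: 5.31331 / 2 = 2.65666 years.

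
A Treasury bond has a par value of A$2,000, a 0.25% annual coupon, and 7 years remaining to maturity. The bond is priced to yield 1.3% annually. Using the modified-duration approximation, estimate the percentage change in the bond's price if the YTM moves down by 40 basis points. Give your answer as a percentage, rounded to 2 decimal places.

+2.74%

Periodic yield y = 0.013. Modified duration first:
  t   CF        PV=CF/(1+0.013)^t    t·PV
  1         5.00         4.9358         4.9358
  2         5.00         4.8725         9.7450
  3         5.00         4.8100        14.4299
  4         5.00         4.7482        18.9929
  5         5.00         4.6873        23.4365
  6         5.00         4.6271        27.7629
  7     2,005.00     1,831.6743    12,821.7203
  Σ                  1,860.3553    12,921.0234
P = 1,860.3553; D_Mac = 6.94546 yrs; D_mod = 6.94546/(1+0.013) = 6.85633 yrs.
ΔP/P ≈ -D_mod · Δy = -6.85633 × (-0.004) = +0.027425 = +2.7425%.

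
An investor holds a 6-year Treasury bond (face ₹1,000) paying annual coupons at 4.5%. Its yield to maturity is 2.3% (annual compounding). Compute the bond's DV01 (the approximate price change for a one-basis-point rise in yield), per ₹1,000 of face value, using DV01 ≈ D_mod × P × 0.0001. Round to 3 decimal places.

Periodic yield y = 0.023.
  t   CF        PV=CF/(1+0.023)^t    t·PV
  1        45.00        43.9883        43.9883
  2        45.00        42.9993        85.9986
  3        45.00        42.0325       126.0976
  4        45.00        41.0875       164.3501
  5        45.00        40.1638       200.8188
  6     1,045.00       911.7221     5,470.3327
  Σ                  1,121.9935     6,091.5860
P = 1,121.9935; D_Mac = 5.42925 yrs; D_mod = 5.30719 yrs.
DV01 ≈ 5.30719 × 1,121.9935 × 0.0001 = 0.595463.

₹0.595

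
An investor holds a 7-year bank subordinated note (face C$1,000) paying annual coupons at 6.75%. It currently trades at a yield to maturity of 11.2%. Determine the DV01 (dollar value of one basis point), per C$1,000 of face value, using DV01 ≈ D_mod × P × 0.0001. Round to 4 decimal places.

Periodic yield y = 0.112.
  t   CF        PV=CF/(1+0.112)^t    t·PV
  1        67.50        60.7014        60.7014
  2        67.50        54.5876       109.1752
  3        67.50        49.0896       147.2688
  4        67.50        44.1453       176.5813
  5        67.50        39.6990       198.4951
  6        67.50        35.7006       214.2034
  7     1,067.50       507.7318     3,554.1227
  Σ                    791.6554     4,460.5479
P = 791.6554; D_Mac = 5.63446 yrs; D_mod = 5.06696 yrs.
DV01 ≈ 5.06696 × 791.6554 × 0.0001 = 0.401128.

C$0.4011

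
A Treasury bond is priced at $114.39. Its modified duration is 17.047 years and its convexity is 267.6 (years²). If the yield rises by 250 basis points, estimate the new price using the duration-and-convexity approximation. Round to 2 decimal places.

Duration effect: -D_mod·Δy = -17.047 × (+0.025) = -0.426175
Convexity effect: ½·C·(Δy)² = 0.5 × 267.6 × (0.025)² = +0.0836250
ΔP/P ≈ -0.426175 + 0.0836250 = -0.342550
New price ≈ 114.39 × (1 - 0.342550) = 75.2057055.

$75.21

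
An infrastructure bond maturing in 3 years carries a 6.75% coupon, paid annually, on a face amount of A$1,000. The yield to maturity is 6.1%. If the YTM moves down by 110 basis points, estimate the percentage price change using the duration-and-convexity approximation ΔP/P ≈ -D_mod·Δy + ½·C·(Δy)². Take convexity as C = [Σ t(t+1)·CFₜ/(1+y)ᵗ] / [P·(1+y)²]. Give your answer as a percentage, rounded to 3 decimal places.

With y = 0.061:
  t   CF        PV=CF/(1+0.061)^t    t·PV        t(t+1)·PV
  1        67.50        63.6192        63.6192         127.2385
  2        67.50        59.9616       119.9231         359.7694
  3     1,067.50       893.7617     2,681.2851      10,725.1402
  Σ                  1,017.3425     2,864.8274      11,212.1481
P = 1,017.3425; D_Mac = 2.81599 yrs; D_mod = 2.65409 yrs; C = 9.79018.
Duration effect: -2.65409 × (-0.011) = +0.029195
Convexity effect: 0.5 × 9.79018 × (-0.011)² = +0.0005923
ΔP/P ≈ +0.029195 + 0.0005923 = +0.029787 = +2.9787%.

+2.979%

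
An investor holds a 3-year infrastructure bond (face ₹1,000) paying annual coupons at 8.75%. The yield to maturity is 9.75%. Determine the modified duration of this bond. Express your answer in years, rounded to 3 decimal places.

2.517 years

Periodic yield y = 0.0975. First find Macaulay duration:
  t   CF        PV=CF/(1+0.0975)^t    t·PV
  1        87.50        79.7267        79.7267
  2        87.50        72.6439       145.2877
  3     1,087.50       822.6511     2,467.9533
  Σ                    975.0216     2,692.9677
P = 975.0216; Macaulay duration = 2,692.9677 / 975.0216 = 2.76196 years.
Modified duration = D_Mac / (1 + y) = 2.76196 / 1.0975 = 2.51659 years.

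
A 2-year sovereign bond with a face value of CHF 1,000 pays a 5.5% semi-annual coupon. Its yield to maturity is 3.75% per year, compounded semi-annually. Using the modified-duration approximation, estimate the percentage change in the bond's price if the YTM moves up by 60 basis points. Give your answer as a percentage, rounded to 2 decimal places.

Periodic yield y = 0.01875. Modified duration first:
  t   CF        PV=CF/(1+0.01875)^t    t·PV
  1        27.50        26.9939        26.9939
  2        27.50        26.4970        52.9941
  3        27.50        26.0094        78.0281
  4     1,027.50       953.9187     3,815.6746
  Σ                  1,033.4189     3,973.6907
P = 1,033.4189; D_Mac = 3.84519 half-year periods = 1.92259 yrs; D_mod = 1.92259/(1+0.01875) = 1.88721 yrs.
ΔP/P ≈ -D_mod · Δy = -1.88721 × (+0.006) = -0.011323 = -1.1323%.

-1.13%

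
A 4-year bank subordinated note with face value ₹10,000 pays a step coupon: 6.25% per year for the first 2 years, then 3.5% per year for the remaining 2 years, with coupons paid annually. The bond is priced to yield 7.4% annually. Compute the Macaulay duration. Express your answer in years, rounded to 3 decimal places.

3.661 years

Periodic yield y = 0.074. Discount each cash flow and weight by its year:
  t   CF        PV=CF/(1+0.074)^t    t·PV
  1       625.00       581.9367       581.9367
  2       625.00       541.8405     1,083.6810
  3       350.00       282.5239       847.5717
  4    10,350.00     7,778.9902    31,115.9608
  Σ                  9,185.2913    33,629.1502
Price P = Σ PV = 9,185.2913.
Macaulay duration = Σ(t·PV) / P = 33,629.1502 / 9,185.2913 = 3.66120 years.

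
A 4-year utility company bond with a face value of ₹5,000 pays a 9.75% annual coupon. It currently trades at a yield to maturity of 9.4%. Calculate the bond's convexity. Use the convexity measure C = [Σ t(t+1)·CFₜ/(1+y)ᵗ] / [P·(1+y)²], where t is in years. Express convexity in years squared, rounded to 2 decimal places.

With y = 0.094:
  t   CF        PV=CF/(1+0.094)^t    t·PV        t(t+1)·PV
  1       487.50       445.6124       445.6124         891.2249
  2       487.50       407.3240       814.6480       2,443.9439
  3       487.50       372.3254     1,116.9762       4,467.9047
  4     5,487.50     3,830.9391    15,323.7563      76,618.7815
  Σ                  5,056.2009    17,700.9929      84,421.8549
P = 5,056.2009.
Convexity = Σ t(t+1)·PV / [P·(1+y)²] = 84,421.8549 / (5,056.2009 × 1.196836) = 13.95070.

13.95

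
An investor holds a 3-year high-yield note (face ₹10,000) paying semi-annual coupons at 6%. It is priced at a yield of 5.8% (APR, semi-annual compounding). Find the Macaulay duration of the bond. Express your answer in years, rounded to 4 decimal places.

2.7905 years

Periodic yield y = 0.029. Discount each cash flow and weight by its period:
  t   CF        PV=CF/(1+0.029)^t    t·PV
  1       300.00       291.5452       291.5452
  2       300.00       283.3287       566.6573
  3       300.00       275.3437       826.0311
  4       300.00       267.5838     1,070.3350
  5       300.00       260.0425     1,300.2126
  6    10,300.00     8,676.5081    52,059.0485
  Σ                 10,054.3519    56,113.8298
Price P = Σ PV = 10,054.3519.
Macaulay duration = Σ(t·PV) / P = 56,113.8298 / 10,054.3519 = 5.58105 half-year periods.
In years: 5.58105 / 2 = 2.79052 years.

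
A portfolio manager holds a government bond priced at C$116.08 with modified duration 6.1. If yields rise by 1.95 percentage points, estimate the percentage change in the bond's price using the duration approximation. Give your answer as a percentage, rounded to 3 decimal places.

-11.895%

Duration approximation: ΔP/P ≈ -D_mod · Δy = -6.1 × (+0.0195) = -0.118950.
As a percentage: -11.8950%.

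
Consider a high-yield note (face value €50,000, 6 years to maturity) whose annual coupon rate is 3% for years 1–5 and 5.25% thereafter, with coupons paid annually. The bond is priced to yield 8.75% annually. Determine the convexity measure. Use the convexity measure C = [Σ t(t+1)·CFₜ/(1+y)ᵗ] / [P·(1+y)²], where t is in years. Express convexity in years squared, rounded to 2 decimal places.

With y = 0.0875:
  t   CF        PV=CF/(1+0.0875)^t    t·PV        t(t+1)·PV
  1     1,500.00     1,379.3103     1,379.3103       2,758.6207
  2     1,500.00     1,268.3314     2,536.6627       7,609.9881
  3     1,500.00     1,166.2817     3,498.8451      13,995.3804
  4     1,500.00     1,072.4429     4,289.7718      21,448.8589
  5     1,500.00       986.1544     4,930.7722      29,584.6330
  6    52,625.00    31,813.8710   190,883.2257   1,336,182.5800
  Σ                 37,686.3917   207,518.5878   1,411,580.0610
P = 37,686.3917.
Convexity = Σ t(t+1)·PV / [P·(1+y)²] = 1,411,580.0610 / (37,686.3917 × 1.182656) = 31.67105.

31.67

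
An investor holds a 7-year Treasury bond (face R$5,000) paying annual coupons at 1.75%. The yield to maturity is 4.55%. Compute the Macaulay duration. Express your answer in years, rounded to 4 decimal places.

6.6084 years

Periodic yield y = 0.0455. Discount each cash flow and weight by its year:
  t   CF        PV=CF/(1+0.0455)^t    t·PV
  1        87.50        83.6920        83.6920
  2        87.50        80.0497       160.0995
  3        87.50        76.5660       229.6980
  4        87.50        73.2339       292.9354
  5        87.50        70.0467       350.2337
  6        87.50        66.9983       401.9898
  7     5,087.50     3,725.9426    26,081.5983
  Σ                  4,176.5293    27,600.2467
Price P = Σ PV = 4,176.5293.
Macaulay duration = Σ(t·PV) / P = 27,600.2467 / 4,176.5293 = 6.60842 years.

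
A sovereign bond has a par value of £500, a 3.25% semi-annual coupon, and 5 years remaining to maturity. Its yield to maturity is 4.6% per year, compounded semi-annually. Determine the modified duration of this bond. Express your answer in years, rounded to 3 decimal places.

4.537 years

Periodic yield y = 0.023. First find Macaulay duration:
  t   CF        PV=CF/(1+0.023)^t    t·PV
  1        8.125         7.9423         7.9423
  2        8.125         7.7638        15.5275
  3        8.125         7.5892        22.7676
  4        8.125         7.4186        29.6743
  5        8.125         7.2518        36.2589
  6        8.125         7.0887        42.5325
  7        8.125         6.9294        48.5056
  8        8.125         6.7736        54.1886
  9        8.125         6.6213        59.5916
  10     508.125       404.7755     4,047.7551
  Σ                    470.1542     4,364.7442
P = 470.1542; Macaulay duration = 4,364.7442 / 470.1542 = 9.28364 half-year periods = 4.64182 years.
Modified duration = D_Mac / (1 + y) = 4.64182 / 1.023 = 4.53746 years.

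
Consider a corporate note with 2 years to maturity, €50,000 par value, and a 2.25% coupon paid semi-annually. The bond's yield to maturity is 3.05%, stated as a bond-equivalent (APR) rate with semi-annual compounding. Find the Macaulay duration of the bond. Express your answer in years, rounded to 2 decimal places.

Periodic yield y = 0.01525. Discount each cash flow and weight by its period:
  t   CF        PV=CF/(1+0.01525)^t    t·PV
  1       562.50       554.0507       554.0507
  2       562.50       545.7284     1,091.4567
  3       562.50       537.5310     1,612.5931
  4    50,562.50    47,592.2839   190,369.1355
  Σ                 49,229.5940   193,627.2360
Price P = Σ PV = 49,229.5940.
Macaulay duration = Σ(t·PV) / P = 193,627.2360 / 49,229.5940 = 3.93315 half-year periods.
In years: 3.93315 / 2 = 1.96657 years.

1.97 years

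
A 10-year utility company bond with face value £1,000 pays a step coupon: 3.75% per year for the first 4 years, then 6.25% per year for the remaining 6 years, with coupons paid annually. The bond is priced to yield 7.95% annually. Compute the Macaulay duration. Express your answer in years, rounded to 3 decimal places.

Periodic yield y = 0.0795. Discount each cash flow and weight by its year:
  t   CF        PV=CF/(1+0.0795)^t    t·PV
  1        37.50        34.7383        34.7383
  2        37.50        32.1800        64.3600
  3        37.50        29.8101        89.4303
  4        37.50        27.6147       110.4589
  5        62.50        42.6351       213.1753
  6        62.50        39.4952       236.9711
  7        62.50        36.5866       256.1059
  8        62.50        33.8921       271.1370
  9        62.50        31.3961       282.5652
  10    1,062.50       494.4273     4,944.2733
  Σ                    802.7755     6,503.2153
Price P = Σ PV = 802.7755.
Macaulay duration = Σ(t·PV) / P = 6,503.2153 / 802.7755 = 8.10091 years.

8.101 years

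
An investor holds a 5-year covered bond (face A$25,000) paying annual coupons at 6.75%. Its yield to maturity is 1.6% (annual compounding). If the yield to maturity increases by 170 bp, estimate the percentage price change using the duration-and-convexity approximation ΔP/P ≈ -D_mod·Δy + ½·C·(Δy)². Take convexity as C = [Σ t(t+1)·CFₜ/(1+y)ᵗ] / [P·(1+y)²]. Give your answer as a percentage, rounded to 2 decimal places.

-7.13%

With y = 0.016:
  t   CF        PV=CF/(1+0.016)^t    t·PV        t(t+1)·PV
  1     1,687.50     1,660.9252     1,660.9252       3,321.8504
  2     1,687.50     1,634.7689     3,269.5378       9,808.6134
  3     1,687.50     1,609.0245     4,827.0735      19,308.2940
  4     1,687.50     1,583.6855     6,334.7421      31,673.7107
  5    26,687.50    24,651.2731   123,256.3654     739,538.1923
  Σ                 31,139.6772   139,348.6440     803,650.6607
P = 31,139.6772; D_Mac = 4.47495 yrs; D_mod = 4.40448 yrs; C = 25.00148.
Duration effect: -4.40448 × (+0.017) = -0.074876
Convexity effect: 0.5 × 25.00148 × (0.017)² = +0.0036127
ΔP/P ≈ -0.074876 + 0.0036127 = -0.071263 = -7.1263%.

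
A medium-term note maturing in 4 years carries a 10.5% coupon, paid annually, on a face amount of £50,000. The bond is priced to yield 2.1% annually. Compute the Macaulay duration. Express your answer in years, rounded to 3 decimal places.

3.539 years

Periodic yield y = 0.021. Discount each cash flow and weight by its year:
  t   CF        PV=CF/(1+0.021)^t    t·PV
  1     5,250.00     5,142.0176     5,142.0176
  2     5,250.00     5,036.2562    10,072.5125
  3     5,250.00     4,932.6702    14,798.0105
  4    55,250.00    50,842.7829   203,371.1317
  Σ                 65,953.7270   233,383.6723
Price P = Σ PV = 65,953.7270.
Macaulay duration = Σ(t·PV) / P = 233,383.6723 / 65,953.7270 = 3.53860 years.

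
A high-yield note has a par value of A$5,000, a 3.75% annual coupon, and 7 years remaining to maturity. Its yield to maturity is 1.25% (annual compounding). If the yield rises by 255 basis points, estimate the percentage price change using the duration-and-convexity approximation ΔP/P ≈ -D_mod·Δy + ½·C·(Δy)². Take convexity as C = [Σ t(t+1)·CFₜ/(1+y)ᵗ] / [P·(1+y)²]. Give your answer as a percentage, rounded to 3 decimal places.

-14.429%

With y = 0.0125:
  t   CF        PV=CF/(1+0.0125)^t    t·PV        t(t+1)·PV
  1       187.50       185.1852       185.1852         370.3704
  2       187.50       182.8989       365.7979       1,097.3937
  3       187.50       180.6409       541.9228       2,167.6912
  4       187.50       178.4108       713.6432       3,568.2160
  5       187.50       176.2082       881.0410       5,286.2460
  6       187.50       174.0328     1,044.1967       7,309.3771
  7     5,187.50     4,755.4639    33,288.2471     266,305.9768
  Σ                  5,832.8407    37,020.0339     286,105.2712
P = 5,832.8407; D_Mac = 6.34683 yrs; D_mod = 6.26847 yrs; C = 47.84711.
Duration effect: -6.26847 × (+0.0255) = -0.159846
Convexity effect: 0.5 × 47.84711 × (0.0255)² = +0.0155563
ΔP/P ≈ -0.159846 + 0.0155563 = -0.144290 = -14.4290%.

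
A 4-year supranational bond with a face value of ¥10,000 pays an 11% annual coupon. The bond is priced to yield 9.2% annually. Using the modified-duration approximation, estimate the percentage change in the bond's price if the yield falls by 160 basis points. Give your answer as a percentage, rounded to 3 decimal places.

Periodic yield y = 0.092. Modified duration first:
  t   CF        PV=CF/(1+0.092)^t    t·PV
  1     1,100.00     1,007.3260     1,007.3260
  2     1,100.00       922.4597     1,844.9194
  3     1,100.00       844.7433     2,534.2300
  4    11,100.00     7,806.0697    31,224.2788
  Σ                 10,580.5988    36,610.7543
P = 10,580.5988; D_Mac = 3.46018 yrs; D_mod = 3.46018/(1+0.092) = 3.16866 yrs.
ΔP/P ≈ -D_mod · Δy = -3.16866 × (-0.016) = +0.050699 = +5.0699%.

+5.070%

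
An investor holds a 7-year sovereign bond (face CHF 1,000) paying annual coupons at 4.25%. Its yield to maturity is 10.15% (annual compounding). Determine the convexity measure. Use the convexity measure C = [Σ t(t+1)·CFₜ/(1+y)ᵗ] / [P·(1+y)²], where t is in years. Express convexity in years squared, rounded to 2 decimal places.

With y = 0.1015:
  t   CF        PV=CF/(1+0.1015)^t    t·PV        t(t+1)·PV
  1        42.50        38.5837        38.5837          77.1675
  2        42.50        35.0284        70.0567         210.1702
  3        42.50        31.8006        95.4018         381.6073
  4        42.50        28.8703       115.4811         577.4055
  5        42.50        26.2100       131.0498         786.2989
  6        42.50        23.7948       142.7688         999.3813
  7     1,042.50       529.8886     3,709.2200      29,673.7600
  Σ                    714.1763     4,302.5620      32,705.7908
P = 714.1763.
Convexity = Σ t(t+1)·PV / [P·(1+y)²] = 32,705.7908 / (714.1763 × 1.213302) = 37.74420.

37.74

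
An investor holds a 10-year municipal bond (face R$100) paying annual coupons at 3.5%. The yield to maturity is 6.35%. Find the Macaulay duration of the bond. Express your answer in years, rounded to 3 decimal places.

Periodic yield y = 0.0635. Discount each cash flow and weight by its year:
  t   CF        PV=CF/(1+0.0635)^t    t·PV
  1         3.50         3.2910         3.2910
  2         3.50         3.0945         6.1890
  3         3.50         2.9097         8.7292
  4         3.50         2.7360        10.9440
  5         3.50         2.5726        12.8632
  6         3.50         2.4190        14.5142
  7         3.50         2.2746        15.9222
  8         3.50         2.1388        17.1103
  9         3.50         2.0111        18.0998
  10      103.50        55.9198       559.1977
  Σ                     79.3672       666.8609
Price P = Σ PV = 79.3672.
Macaulay duration = Σ(t·PV) / P = 666.8609 / 79.3672 = 8.40222 years.

8.402 years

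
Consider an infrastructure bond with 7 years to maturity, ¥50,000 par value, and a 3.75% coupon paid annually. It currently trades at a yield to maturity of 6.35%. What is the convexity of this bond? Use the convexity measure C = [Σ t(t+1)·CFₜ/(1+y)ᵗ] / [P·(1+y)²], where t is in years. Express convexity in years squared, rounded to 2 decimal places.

42.22

With y = 0.0635:
  t   CF        PV=CF/(1+0.0635)^t    t·PV        t(t+1)·PV
  1     1,875.00     1,763.0465     1,763.0465       3,526.0931
  2     1,875.00     1,657.7777     3,315.5553       9,946.6660
  3     1,875.00     1,558.7942     4,676.3827      18,705.5308
  4     1,875.00     1,465.7209     5,862.8838      29,314.4190
  5     1,875.00     1,378.2049     6,891.0247      41,346.1481
  6     1,875.00     1,295.9144     7,775.4862      54,428.4037
  7    51,875.00    33,712.8641   235,990.0488   1,887,920.3903
  Σ                 42,832.3228   266,274.4281   2,045,187.6509
P = 42,832.3228.
Convexity = Σ t(t+1)·PV / [P·(1+y)²] = 2,045,187.6509 / (42,832.3228 × 1.131032) = 42.21692.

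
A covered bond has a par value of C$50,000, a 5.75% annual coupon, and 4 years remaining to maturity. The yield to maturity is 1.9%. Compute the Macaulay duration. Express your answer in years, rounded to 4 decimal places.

3.7085 years

Periodic yield y = 0.019. Discount each cash flow and weight by its year:
  t   CF        PV=CF/(1+0.019)^t    t·PV
  1     2,875.00     2,821.3935     2,821.3935
  2     2,875.00     2,768.7866     5,537.5732
  3     2,875.00     2,717.1605     8,151.4816
  4    52,875.00    49,040.3594   196,161.4376
  Σ                 57,347.7000   212,671.8859
Price P = Σ PV = 57,347.7000.
Macaulay duration = Σ(t·PV) / P = 212,671.8859 / 57,347.7000 = 3.70846 years.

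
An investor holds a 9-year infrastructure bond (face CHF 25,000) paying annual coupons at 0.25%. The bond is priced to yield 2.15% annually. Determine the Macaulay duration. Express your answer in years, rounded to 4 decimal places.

Periodic yield y = 0.0215. Discount each cash flow and weight by its year:
  t   CF        PV=CF/(1+0.0215)^t    t·PV
  1        62.50        61.1845        61.1845
  2        62.50        59.8968       119.7935
  3        62.50        58.6361       175.9082
  4        62.50        57.4019       229.6077
  5        62.50        56.1938       280.9688
  6        62.50        55.0110       330.0662
  7        62.50        53.8532       376.9723
  8        62.50        52.7197       421.7577
  9    25,062.50    20,695.6491   186,260.8415
  Σ                 21,150.5461   188,257.1006
Price P = Σ PV = 21,150.5461.
Macaulay duration = Σ(t·PV) / P = 188,257.1006 / 21,150.5461 = 8.90082 years.

8.9008 years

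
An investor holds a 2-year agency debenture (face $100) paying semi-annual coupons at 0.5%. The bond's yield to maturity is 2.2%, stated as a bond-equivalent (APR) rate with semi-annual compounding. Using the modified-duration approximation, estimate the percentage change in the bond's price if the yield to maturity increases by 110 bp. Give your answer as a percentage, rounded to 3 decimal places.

Periodic yield y = 0.011. Modified duration first:
  t   CF        PV=CF/(1+0.011)^t    t·PV
  1         0.25         0.2473         0.2473
  2         0.25         0.2446         0.4892
  3         0.25         0.2419         0.7258
  4       100.25        95.9577       383.8307
  Σ                     96.6915       385.2930
P = 96.6915; D_Mac = 3.98477 half-year periods = 1.99238 yrs; D_mod = 1.99238/(1+0.011) = 1.97071 yrs.
ΔP/P ≈ -D_mod · Δy = -1.97071 × (+0.011) = -0.021678 = -2.1678%.

-2.168%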